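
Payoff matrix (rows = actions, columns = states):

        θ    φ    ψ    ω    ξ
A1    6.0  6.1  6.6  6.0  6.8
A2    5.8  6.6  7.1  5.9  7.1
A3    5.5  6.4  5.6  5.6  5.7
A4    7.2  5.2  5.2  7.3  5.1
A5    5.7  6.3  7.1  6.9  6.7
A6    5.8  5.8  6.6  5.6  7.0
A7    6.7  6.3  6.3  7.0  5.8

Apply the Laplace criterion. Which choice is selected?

A5

Row averages: A1=6.3, A2=6.5, A3=5.76, A4=6, A5=6.54, A6=6.16, A7=6.42
Highest average = 6.54 → A5.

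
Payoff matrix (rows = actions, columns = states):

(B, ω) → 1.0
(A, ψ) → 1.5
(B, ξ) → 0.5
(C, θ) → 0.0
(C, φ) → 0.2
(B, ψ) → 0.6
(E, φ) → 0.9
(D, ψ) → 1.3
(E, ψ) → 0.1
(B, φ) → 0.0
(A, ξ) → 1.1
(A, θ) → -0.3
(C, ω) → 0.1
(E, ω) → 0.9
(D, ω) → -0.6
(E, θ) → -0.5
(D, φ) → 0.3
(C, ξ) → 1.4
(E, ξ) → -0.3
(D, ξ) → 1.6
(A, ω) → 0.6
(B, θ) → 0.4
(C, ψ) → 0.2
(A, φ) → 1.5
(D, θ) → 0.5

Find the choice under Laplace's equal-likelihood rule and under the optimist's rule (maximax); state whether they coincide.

Row averages: A=0.88, B=0.5, C=0.38, D=0.62, E=0.22
Highest average = 0.88 → A.
Row maxima: A=1.5, B=1.0, C=1.4, D=1.6, E=0.9
Best best-case = 1.6 → D.

laplace → A; maximax → D (disagree)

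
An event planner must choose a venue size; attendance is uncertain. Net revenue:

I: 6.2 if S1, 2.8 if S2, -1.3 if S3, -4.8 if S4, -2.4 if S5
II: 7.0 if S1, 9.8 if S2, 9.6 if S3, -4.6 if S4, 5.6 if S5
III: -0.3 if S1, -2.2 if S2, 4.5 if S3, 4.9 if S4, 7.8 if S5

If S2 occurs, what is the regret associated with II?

Best payoff under S2 is 9.8.
Regret = 9.8 − 9.8 = 0.0.

0.0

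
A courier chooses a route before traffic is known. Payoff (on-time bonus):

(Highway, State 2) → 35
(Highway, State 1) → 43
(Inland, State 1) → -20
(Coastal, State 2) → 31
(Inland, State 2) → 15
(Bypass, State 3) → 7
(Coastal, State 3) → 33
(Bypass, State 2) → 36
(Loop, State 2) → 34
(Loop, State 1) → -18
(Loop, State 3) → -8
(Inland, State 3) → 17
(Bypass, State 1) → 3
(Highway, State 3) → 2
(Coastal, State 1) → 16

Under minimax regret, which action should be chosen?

Column bests: State 1=43, State 2=36, State 3=33.
Highway regrets: 0, 1, 31 → max 31
Bypass regrets: 40, 0, 26 → max 40
Coastal regrets: 27, 5, 0 → max 27
Inland regrets: 63, 21, 16 → max 63
Loop regrets: 61, 2, 41 → max 61
Smallest max regret = 27 → Coastal.

Coastal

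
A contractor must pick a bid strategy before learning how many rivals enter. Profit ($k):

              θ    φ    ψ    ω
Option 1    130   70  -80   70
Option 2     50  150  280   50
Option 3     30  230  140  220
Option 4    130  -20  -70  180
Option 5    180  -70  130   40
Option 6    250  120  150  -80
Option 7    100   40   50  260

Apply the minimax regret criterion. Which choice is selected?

Column bests: θ=250, φ=230, ψ=280, ω=260.
Option 1 regrets: 120, 160, 360, 190 → max 360
Option 2 regrets: 200, 80, 0, 210 → max 210
Option 3 regrets: 220, 0, 140, 40 → max 220
Option 4 regrets: 120, 250, 350, 80 → max 350
Option 5 regrets: 70, 300, 150, 220 → max 300
Option 6 regrets: 0, 110, 130, 340 → max 340
Option 7 regrets: 150, 190, 230, 0 → max 230
Smallest max regret = 210 → Option 2.

Option 2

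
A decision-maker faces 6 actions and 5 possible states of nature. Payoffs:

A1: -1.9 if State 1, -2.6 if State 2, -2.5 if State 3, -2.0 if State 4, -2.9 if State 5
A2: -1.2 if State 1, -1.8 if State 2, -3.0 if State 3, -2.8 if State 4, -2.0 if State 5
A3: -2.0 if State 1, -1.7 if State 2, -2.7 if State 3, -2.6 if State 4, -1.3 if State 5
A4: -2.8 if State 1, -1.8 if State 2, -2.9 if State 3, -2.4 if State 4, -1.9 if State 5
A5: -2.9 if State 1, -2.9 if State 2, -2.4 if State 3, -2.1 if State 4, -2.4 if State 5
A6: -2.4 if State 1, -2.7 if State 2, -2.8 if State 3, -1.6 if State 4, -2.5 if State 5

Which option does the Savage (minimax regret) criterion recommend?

A3

Column bests: State 1=-1.2, State 2=-1.7, State 3=-2.4, State 4=-1.6, State 5=-1.3.
A1 regrets: 0.7, 0.9, 0.1, 0.4, 1.6 → max 1.6
A2 regrets: 0.0, 0.1, 0.6, 1.2, 0.7 → max 1.2
A3 regrets: 0.8, 0.0, 0.3, 1.0, 0.0 → max 1.0
A4 regrets: 1.6, 0.1, 0.5, 0.8, 0.6 → max 1.6
A5 regrets: 1.7, 1.2, 0.0, 0.5, 1.1 → max 1.7
A6 regrets: 1.2, 1.0, 0.4, 0.0, 1.2 → max 1.2
Smallest max regret = 1.0 → A3.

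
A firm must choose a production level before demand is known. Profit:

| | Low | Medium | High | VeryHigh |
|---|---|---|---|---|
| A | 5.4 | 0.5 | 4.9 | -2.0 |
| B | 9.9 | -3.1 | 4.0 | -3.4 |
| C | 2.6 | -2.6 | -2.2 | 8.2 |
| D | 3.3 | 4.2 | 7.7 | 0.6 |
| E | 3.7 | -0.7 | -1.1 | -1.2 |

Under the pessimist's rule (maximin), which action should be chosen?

D

Row minima: A=-2.0, B=-3.4, C=-2.6, D=0.6, E=-1.2
Best worst-case = 0.6 → D.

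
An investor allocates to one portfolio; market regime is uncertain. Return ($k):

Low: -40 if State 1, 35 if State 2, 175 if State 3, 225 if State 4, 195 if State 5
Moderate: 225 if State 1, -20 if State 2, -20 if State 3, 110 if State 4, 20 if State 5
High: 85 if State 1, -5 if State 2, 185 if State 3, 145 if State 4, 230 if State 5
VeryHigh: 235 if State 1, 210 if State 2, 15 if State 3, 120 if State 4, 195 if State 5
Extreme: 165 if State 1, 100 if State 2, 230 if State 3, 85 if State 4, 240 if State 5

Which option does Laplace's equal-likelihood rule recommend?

Extreme

Row averages: Low=118, Moderate=63, High=128, VeryHigh=155, Extreme=164
Highest average = 164 → Extreme.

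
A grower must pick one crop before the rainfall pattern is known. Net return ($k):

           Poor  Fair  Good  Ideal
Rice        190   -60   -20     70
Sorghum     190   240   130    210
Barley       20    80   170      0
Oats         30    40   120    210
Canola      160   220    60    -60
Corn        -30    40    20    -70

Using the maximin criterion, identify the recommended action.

Sorghum

Row minima: Rice=-60, Sorghum=130, Barley=0, Oats=30, Canola=-60, Corn=-70
Best worst-case = 130 → Sorghum.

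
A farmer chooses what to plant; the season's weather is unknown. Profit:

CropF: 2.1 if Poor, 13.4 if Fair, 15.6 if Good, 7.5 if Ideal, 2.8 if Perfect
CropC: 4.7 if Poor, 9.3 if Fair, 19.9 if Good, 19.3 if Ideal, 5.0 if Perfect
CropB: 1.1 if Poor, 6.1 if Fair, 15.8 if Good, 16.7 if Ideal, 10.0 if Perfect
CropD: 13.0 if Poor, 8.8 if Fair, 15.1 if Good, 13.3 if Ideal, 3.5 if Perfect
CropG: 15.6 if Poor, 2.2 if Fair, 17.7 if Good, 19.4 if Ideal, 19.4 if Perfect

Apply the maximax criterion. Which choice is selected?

CropC

Row maxima: CropF=15.6, CropC=19.9, CropB=16.7, CropD=15.1, CropG=19.4
Best best-case = 19.9 → CropC.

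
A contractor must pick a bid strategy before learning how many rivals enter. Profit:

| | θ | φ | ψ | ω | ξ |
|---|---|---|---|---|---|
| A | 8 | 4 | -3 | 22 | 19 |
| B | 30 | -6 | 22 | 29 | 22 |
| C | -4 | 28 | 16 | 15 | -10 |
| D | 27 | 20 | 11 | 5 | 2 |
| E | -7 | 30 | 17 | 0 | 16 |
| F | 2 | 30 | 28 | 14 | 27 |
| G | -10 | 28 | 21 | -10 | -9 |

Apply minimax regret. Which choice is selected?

Column bests: θ=30, φ=30, ψ=28, ω=29, ξ=27.
A regrets: 22, 26, 31, 7, 8 → max 31
B regrets: 0, 36, 6, 0, 5 → max 36
C regrets: 34, 2, 12, 14, 37 → max 37
D regrets: 3, 10, 17, 24, 25 → max 25
E regrets: 37, 0, 11, 29, 11 → max 37
F regrets: 28, 0, 0, 15, 0 → max 28
G regrets: 40, 2, 7, 39, 36 → max 40
Smallest max regret = 25 → D.

D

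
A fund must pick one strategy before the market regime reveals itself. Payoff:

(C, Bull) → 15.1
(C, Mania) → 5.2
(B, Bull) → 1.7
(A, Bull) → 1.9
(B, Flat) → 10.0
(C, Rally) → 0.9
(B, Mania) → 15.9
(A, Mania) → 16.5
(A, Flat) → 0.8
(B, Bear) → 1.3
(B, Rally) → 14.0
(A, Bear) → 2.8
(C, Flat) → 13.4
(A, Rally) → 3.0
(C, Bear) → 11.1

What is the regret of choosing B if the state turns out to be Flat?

3.4

Best payoff under Flat is 13.4.
Regret = 13.4 − 10.0 = 3.4.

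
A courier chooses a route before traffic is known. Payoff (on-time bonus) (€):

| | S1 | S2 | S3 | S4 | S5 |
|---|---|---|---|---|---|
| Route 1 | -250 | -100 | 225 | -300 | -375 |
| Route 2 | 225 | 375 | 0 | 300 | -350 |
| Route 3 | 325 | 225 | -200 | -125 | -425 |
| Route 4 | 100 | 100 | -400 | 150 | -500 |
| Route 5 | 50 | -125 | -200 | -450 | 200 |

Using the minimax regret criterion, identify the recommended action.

Route 2

Column bests: S1=325, S2=375, S3=225, S4=300, S5=200.
Route 1 regrets: 575, 475, 0, 600, 575 → max 600
Route 2 regrets: 100, 0, 225, 0, 550 → max 550
Route 3 regrets: 0, 150, 425, 425, 625 → max 625
Route 4 regrets: 225, 275, 625, 150, 700 → max 700
Route 5 regrets: 275, 500, 425, 750, 0 → max 750
Smallest max regret = 550 → Route 2.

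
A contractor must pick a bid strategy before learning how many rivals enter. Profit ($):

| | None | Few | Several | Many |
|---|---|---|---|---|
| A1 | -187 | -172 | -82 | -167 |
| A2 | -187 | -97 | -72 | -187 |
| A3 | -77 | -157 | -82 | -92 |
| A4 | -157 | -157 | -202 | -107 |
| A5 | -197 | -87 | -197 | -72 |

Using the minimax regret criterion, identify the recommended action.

Column bests: None=-77, Few=-87, Several=-72, Many=-72.
A1 regrets: 110, 85, 10, 95 → max 110
A2 regrets: 110, 10, 0, 115 → max 115
A3 regrets: 0, 70, 10, 20 → max 70
A4 regrets: 80, 70, 130, 35 → max 130
A5 regrets: 120, 0, 125, 0 → max 125
Smallest max regret = 70 → A3.

A3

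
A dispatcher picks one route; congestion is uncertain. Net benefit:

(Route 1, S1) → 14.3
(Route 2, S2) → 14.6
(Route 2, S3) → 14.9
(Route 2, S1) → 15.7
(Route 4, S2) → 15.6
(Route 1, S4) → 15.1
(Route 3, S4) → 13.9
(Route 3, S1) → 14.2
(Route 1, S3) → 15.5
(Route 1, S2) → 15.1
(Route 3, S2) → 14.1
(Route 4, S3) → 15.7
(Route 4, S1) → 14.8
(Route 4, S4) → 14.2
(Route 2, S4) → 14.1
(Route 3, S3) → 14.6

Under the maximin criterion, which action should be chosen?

Route 1

Row minima: Route 1=14.3, Route 2=14.1, Route 3=13.9, Route 4=14.2
Best worst-case = 14.3 → Route 1.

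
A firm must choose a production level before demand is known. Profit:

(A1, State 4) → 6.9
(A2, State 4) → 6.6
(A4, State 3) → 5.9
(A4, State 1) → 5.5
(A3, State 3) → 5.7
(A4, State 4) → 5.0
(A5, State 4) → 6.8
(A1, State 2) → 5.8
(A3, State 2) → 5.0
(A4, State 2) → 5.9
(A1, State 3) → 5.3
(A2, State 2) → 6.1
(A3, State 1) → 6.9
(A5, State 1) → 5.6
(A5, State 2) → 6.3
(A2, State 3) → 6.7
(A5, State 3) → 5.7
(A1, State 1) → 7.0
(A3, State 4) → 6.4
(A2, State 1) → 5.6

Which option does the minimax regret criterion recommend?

Column bests: State 1=7.0, State 2=6.3, State 3=6.7, State 4=6.9.
A1 regrets: 0.0, 0.5, 1.4, 0.0 → max 1.4
A2 regrets: 1.4, 0.2, 0.0, 0.3 → max 1.4
A3 regrets: 0.1, 1.3, 1.0, 0.5 → max 1.3
A4 regrets: 1.5, 0.4, 0.8, 1.9 → max 1.9
A5 regrets: 1.4, 0.0, 1.0, 0.1 → max 1.4
Smallest max regret = 1.3 → A3.

A3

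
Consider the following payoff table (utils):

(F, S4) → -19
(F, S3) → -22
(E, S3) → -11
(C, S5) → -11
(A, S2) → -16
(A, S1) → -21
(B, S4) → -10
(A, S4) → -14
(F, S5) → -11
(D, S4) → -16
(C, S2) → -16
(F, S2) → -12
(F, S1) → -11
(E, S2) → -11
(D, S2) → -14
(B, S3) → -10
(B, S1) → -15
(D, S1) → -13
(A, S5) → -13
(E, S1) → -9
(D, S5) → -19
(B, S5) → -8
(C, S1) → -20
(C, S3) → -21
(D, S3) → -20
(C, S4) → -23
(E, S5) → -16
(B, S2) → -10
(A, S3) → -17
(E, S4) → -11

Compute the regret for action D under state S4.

Best payoff under S4 is -10.
Regret = -10 − (-16) = 6.

6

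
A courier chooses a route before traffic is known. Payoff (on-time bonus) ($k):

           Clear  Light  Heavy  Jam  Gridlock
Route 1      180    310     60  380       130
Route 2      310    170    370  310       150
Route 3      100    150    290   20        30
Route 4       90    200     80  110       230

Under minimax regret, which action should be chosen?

Route 2

Column bests: Clear=310, Light=310, Heavy=370, Jam=380, Gridlock=230.
Route 1 regrets: 130, 0, 310, 0, 100 → max 310
Route 2 regrets: 0, 140, 0, 70, 80 → max 140
Route 3 regrets: 210, 160, 80, 360, 200 → max 360
Route 4 regrets: 220, 110, 290, 270, 0 → max 290
Smallest max regret = 140 → Route 2.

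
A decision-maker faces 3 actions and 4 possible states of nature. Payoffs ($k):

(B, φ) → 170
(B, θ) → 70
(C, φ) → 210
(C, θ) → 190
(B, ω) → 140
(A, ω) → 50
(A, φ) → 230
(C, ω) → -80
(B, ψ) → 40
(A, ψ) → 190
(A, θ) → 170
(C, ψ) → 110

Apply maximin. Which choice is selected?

A

Row minima: A=50, B=40, C=-80
Best worst-case = 50 → A.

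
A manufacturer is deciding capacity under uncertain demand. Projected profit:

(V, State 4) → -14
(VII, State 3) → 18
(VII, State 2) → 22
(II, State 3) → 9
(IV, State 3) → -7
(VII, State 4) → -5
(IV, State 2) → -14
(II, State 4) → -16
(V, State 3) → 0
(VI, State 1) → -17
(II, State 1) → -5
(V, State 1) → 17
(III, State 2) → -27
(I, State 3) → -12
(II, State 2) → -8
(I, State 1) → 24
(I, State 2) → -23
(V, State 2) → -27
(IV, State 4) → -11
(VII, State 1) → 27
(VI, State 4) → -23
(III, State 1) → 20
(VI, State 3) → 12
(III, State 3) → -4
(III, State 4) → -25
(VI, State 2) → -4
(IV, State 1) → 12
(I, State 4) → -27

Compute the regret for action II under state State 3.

9

Best payoff under State 3 is 18.
Regret = 18 − 9 = 9.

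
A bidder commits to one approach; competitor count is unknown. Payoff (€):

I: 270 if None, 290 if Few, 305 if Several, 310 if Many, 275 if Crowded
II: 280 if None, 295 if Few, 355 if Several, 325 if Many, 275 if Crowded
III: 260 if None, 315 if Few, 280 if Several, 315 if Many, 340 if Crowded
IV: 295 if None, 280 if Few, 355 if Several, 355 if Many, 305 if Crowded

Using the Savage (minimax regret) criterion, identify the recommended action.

IV

Column bests: None=295, Few=315, Several=355, Many=355, Crowded=340.
I regrets: 25, 25, 50, 45, 65 → max 65
II regrets: 15, 20, 0, 30, 65 → max 65
III regrets: 35, 0, 75, 40, 0 → max 75
IV regrets: 0, 35, 0, 0, 35 → max 35
Smallest max regret = 35 → IV.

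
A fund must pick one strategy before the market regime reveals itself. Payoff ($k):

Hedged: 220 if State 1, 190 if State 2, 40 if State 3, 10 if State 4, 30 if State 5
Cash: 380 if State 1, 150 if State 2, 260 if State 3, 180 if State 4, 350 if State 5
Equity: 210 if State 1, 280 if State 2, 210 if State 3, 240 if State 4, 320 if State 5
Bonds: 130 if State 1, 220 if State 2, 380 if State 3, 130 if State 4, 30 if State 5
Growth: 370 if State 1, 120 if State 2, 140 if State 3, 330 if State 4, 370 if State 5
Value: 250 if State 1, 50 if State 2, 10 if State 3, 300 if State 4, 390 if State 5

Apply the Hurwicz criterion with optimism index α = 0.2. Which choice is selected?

Equity

Hedged: 0.2·220 + 0.8·10 = 52
Cash: 0.2·380 + 0.8·150 = 196
Equity: 0.2·320 + 0.8·210 = 232
Bonds: 0.2·380 + 0.8·30 = 100
Growth: 0.2·370 + 0.8·120 = 170
Value: 0.2·390 + 0.8·10 = 86
Highest Hurwicz score = 232 → Equity.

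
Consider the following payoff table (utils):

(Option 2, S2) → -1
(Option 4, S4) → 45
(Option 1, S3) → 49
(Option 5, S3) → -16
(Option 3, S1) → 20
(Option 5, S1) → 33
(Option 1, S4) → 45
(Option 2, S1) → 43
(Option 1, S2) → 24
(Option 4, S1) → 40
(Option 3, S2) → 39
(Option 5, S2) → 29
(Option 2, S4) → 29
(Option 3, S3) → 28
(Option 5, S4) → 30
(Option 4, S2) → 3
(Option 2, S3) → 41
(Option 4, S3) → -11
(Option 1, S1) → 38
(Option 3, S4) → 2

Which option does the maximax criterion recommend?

Row maxima: Option 1=49, Option 2=43, Option 3=39, Option 4=45, Option 5=33
Best best-case = 49 → Option 1.

Option 1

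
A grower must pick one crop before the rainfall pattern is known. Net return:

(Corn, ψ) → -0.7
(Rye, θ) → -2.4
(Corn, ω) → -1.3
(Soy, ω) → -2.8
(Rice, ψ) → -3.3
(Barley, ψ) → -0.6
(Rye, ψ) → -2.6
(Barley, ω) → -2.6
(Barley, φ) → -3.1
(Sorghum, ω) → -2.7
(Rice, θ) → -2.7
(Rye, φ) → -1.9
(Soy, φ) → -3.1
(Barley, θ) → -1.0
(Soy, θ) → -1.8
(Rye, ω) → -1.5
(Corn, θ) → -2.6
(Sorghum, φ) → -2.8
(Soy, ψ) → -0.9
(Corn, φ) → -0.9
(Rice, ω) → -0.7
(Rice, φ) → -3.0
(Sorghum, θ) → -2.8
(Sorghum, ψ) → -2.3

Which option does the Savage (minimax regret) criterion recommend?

Corn

Column bests: θ=-1.0, φ=-0.9, ψ=-0.6, ω=-0.7.
Rye regrets: 1.4, 1.0, 2.0, 0.8 → max 2.0
Corn regrets: 1.6, 0.0, 0.1, 0.6 → max 1.6
Rice regrets: 1.7, 2.1, 2.7, 0.0 → max 2.7
Soy regrets: 0.8, 2.2, 0.3, 2.1 → max 2.2
Sorghum regrets: 1.8, 1.9, 1.7, 2.0 → max 2.0
Barley regrets: 0.0, 2.2, 0.0, 1.9 → max 2.2
Smallest max regret = 1.6 → Corn.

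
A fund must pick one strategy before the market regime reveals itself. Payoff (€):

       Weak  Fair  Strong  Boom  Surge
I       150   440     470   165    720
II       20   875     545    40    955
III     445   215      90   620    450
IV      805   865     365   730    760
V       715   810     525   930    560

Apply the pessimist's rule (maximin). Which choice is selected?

V

Row minima: I=150, II=20, III=90, IV=365, V=525
Best worst-case = 525 → V.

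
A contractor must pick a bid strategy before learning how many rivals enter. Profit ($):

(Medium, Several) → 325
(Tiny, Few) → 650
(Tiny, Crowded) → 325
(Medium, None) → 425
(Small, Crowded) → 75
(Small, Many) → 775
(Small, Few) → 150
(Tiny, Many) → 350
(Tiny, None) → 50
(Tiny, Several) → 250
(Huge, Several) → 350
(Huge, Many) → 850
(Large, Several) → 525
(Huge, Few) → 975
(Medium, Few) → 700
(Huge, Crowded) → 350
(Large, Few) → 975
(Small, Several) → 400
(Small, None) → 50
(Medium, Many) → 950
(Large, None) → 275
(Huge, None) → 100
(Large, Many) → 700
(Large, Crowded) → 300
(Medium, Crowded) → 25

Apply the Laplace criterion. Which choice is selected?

Large

Row averages: Tiny=325, Small=290, Medium=485, Large=555, Huge=525
Highest average = 555 → Large.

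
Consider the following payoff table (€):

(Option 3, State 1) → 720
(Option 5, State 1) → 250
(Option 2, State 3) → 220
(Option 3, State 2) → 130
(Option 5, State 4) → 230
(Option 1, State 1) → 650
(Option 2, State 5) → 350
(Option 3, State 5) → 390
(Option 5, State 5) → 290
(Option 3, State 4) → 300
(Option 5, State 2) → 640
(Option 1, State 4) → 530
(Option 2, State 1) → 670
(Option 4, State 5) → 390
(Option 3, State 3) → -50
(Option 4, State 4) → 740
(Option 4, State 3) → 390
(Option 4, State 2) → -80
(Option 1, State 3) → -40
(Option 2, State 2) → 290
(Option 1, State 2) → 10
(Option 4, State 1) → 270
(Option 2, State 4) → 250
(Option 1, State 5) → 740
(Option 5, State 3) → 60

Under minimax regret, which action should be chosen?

Column bests: State 1=720, State 2=640, State 3=390, State 4=740, State 5=740.
Option 1 regrets: 70, 630, 430, 210, 0 → max 630
Option 2 regrets: 50, 350, 170, 490, 390 → max 490
Option 3 regrets: 0, 510, 440, 440, 350 → max 510
Option 4 regrets: 450, 720, 0, 0, 350 → max 720
Option 5 regrets: 470, 0, 330, 510, 450 → max 510
Smallest max regret = 490 → Option 2.

Option 2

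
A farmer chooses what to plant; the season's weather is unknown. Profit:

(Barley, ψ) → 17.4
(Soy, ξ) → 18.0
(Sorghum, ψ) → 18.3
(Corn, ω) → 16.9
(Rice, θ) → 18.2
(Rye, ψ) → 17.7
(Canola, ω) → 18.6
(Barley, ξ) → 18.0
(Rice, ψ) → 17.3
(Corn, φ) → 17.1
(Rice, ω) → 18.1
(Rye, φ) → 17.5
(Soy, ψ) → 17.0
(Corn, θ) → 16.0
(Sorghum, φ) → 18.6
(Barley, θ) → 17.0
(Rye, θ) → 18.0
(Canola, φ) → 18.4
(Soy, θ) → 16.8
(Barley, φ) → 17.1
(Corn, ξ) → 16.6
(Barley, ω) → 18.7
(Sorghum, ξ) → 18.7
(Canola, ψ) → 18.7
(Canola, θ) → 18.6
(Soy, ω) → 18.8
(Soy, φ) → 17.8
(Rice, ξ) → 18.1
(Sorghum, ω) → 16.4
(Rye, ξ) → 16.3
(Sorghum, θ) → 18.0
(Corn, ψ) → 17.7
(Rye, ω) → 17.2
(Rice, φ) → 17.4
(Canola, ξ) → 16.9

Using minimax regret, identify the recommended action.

Column bests: θ=18.6, φ=18.6, ψ=18.7, ω=18.8, ξ=18.7.
Canola regrets: 0.0, 0.2, 0.0, 0.2, 1.8 → max 1.8
Rye regrets: 0.6, 1.1, 1.0, 1.6, 2.4 → max 2.4
Corn regrets: 2.6, 1.5, 1.0, 1.9, 2.1 → max 2.6
Sorghum regrets: 0.6, 0.0, 0.4, 2.4, 0.0 → max 2.4
Rice regrets: 0.4, 1.2, 1.4, 0.7, 0.6 → max 1.4
Soy regrets: 1.8, 0.8, 1.7, 0.0, 0.7 → max 1.8
Barley regrets: 1.6, 1.5, 1.3, 0.1, 0.7 → max 1.6
Smallest max regret = 1.4 → Rice.

Rice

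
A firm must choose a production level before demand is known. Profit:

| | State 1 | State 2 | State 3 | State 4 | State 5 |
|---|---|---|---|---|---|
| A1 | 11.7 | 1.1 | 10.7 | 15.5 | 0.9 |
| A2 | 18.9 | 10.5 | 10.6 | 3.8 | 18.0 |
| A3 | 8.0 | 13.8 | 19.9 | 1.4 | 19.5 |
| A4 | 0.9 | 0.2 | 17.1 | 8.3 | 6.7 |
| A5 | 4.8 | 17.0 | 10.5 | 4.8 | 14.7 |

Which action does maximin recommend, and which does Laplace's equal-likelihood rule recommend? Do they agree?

maximin → A5; laplace → A3 (disagree)

Row minima: A1=0.9, A2=3.8, A3=1.4, A4=0.2, A5=4.8
Best worst-case = 4.8 → A5.
Row averages: A1=7.98, A2=12.36, A3=12.52, A4=6.64, A5=10.36
Highest average = 12.52 → A3.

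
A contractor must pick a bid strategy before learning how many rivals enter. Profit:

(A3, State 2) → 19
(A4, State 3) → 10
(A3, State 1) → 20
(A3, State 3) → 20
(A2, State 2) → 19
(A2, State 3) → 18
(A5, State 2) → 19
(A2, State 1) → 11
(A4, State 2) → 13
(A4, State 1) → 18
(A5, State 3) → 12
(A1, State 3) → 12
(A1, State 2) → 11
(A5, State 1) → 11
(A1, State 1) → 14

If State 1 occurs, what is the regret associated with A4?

2

Best payoff under State 1 is 20.
Regret = 20 − 18 = 2.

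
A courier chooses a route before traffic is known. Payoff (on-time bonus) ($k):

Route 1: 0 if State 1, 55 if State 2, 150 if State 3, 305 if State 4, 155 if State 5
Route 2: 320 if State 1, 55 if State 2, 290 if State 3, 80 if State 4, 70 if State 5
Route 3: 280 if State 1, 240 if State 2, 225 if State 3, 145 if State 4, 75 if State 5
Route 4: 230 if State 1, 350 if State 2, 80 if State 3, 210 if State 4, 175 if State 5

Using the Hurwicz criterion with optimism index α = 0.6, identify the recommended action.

Route 4

Route 1: 0.6·305 + 0.4·0 = 183
Route 2: 0.6·320 + 0.4·55 = 214
Route 3: 0.6·280 + 0.4·75 = 198
Route 4: 0.6·350 + 0.4·80 = 242
Highest Hurwicz score = 242 → Route 4.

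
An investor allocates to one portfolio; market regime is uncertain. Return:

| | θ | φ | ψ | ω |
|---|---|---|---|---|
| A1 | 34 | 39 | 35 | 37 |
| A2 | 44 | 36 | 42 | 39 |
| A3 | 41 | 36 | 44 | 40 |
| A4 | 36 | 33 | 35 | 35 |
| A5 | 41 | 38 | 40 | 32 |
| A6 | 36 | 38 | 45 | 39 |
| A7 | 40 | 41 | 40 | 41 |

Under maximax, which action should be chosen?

Row maxima: A1=39, A2=44, A3=44, A4=36, A5=41, A6=45, A7=41
Best best-case = 45 → A6.

A6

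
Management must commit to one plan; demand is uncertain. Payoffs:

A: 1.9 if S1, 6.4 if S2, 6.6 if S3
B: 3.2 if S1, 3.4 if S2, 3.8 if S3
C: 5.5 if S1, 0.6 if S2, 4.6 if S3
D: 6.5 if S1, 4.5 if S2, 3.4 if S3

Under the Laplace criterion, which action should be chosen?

A

Row averages: A=149/30, B=52/15, C=107/30, D=4.8
Highest average = 149/30 → A.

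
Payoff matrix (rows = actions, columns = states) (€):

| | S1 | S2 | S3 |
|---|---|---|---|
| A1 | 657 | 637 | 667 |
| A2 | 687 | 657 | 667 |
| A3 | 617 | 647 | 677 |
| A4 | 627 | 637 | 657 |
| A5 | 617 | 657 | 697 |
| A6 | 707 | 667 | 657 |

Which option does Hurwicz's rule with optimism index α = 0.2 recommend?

A6

A1: 0.2·667 + 0.8·637 = 643
A2: 0.2·687 + 0.8·657 = 663
A3: 0.2·677 + 0.8·617 = 629
A4: 0.2·657 + 0.8·627 = 633
A5: 0.2·697 + 0.8·617 = 633
A6: 0.2·707 + 0.8·657 = 667
Highest Hurwicz score = 667 → A6.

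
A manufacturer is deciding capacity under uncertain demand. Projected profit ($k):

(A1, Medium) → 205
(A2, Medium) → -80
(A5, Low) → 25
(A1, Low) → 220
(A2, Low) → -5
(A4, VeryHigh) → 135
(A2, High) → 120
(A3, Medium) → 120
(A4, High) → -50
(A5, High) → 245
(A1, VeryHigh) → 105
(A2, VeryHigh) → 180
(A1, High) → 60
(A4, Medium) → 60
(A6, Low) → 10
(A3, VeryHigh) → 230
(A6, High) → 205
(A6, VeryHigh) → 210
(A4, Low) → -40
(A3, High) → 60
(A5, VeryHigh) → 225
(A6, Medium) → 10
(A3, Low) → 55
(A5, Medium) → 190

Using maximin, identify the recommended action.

A1

Row minima: A1=60, A2=-80, A3=55, A4=-50, A5=25, A6=10
Best worst-case = 60 → A1.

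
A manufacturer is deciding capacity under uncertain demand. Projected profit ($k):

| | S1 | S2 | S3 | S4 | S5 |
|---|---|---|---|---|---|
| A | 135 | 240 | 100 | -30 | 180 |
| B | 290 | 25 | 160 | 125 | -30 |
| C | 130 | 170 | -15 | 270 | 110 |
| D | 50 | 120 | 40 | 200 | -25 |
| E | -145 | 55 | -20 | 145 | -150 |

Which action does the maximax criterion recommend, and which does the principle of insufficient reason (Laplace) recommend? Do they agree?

maximax → B; laplace → C (disagree)

Row maxima: A=240, B=290, C=270, D=200, E=145
Best best-case = 290 → B.
Row averages: A=125, B=114, C=133, D=77, E=-23
Highest average = 133 → C.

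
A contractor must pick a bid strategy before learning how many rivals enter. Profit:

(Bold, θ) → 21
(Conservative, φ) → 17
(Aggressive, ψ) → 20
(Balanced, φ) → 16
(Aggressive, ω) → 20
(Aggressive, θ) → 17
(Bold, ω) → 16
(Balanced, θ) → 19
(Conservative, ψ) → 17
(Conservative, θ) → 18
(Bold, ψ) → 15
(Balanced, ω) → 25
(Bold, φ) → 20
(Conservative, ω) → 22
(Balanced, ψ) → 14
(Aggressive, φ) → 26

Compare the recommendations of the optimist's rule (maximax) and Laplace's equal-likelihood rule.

Row maxima: Conservative=22, Balanced=25, Aggressive=26, Bold=21
Best best-case = 26 → Aggressive.
Row averages: Conservative=18.5, Balanced=18.5, Aggressive=20.75, Bold=18
Highest average = 20.75 → Aggressive.

maximax → Aggressive; laplace → Aggressive (agree)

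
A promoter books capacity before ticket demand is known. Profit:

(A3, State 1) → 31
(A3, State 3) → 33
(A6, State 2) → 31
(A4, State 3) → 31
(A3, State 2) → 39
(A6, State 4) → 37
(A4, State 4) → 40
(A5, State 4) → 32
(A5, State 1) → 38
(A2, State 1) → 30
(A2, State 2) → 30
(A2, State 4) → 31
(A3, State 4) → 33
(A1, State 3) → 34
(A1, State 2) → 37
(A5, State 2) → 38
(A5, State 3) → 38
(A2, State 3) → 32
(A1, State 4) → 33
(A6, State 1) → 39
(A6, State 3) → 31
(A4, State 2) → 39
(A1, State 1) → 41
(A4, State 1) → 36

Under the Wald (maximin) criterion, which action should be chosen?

A1

Row minima: A1=33, A2=30, A3=31, A4=31, A5=32, A6=31
Best worst-case = 33 → A1.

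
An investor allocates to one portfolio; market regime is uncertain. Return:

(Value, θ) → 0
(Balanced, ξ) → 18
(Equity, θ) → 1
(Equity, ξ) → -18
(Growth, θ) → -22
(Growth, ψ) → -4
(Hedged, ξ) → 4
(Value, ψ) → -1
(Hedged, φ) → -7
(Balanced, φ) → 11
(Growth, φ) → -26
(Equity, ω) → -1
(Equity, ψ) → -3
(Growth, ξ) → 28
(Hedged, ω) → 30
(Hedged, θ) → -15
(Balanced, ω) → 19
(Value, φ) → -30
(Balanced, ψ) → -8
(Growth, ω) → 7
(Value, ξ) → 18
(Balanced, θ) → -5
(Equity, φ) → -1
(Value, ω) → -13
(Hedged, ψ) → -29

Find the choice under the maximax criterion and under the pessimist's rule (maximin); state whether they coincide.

maximax → Hedged; maximin → Balanced (disagree)

Row maxima: Value=18, Balanced=19, Growth=28, Equity=1, Hedged=30
Best best-case = 30 → Hedged.
Row minima: Value=-30, Balanced=-8, Growth=-26, Equity=-18, Hedged=-29
Best worst-case = -8 → Balanced.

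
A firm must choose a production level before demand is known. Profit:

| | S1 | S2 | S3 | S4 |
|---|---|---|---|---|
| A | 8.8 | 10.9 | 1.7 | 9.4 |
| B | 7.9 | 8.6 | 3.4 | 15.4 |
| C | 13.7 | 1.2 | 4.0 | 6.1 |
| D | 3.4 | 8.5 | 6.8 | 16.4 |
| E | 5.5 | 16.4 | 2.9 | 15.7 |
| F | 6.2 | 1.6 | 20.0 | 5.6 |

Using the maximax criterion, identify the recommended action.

Row maxima: A=10.9, B=15.4, C=13.7, D=16.4, E=16.4, F=20.0
Best best-case = 20.0 → F.

F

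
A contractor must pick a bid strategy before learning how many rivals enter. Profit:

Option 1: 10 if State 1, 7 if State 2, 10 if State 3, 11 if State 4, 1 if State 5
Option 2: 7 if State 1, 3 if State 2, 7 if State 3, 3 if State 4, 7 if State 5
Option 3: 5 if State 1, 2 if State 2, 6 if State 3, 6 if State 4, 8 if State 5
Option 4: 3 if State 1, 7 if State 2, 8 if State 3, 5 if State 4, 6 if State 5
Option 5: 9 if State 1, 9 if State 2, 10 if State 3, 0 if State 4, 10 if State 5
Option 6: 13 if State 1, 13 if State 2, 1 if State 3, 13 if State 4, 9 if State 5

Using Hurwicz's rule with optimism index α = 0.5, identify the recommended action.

Option 1: 0.5·11 + 0.5·1 = 6
Option 2: 0.5·7 + 0.5·3 = 5
Option 3: 0.5·8 + 0.5·2 = 5
Option 4: 0.5·8 + 0.5·3 = 5.5
Option 5: 0.5·10 + 0.5·0 = 5
Option 6: 0.5·13 + 0.5·1 = 7
Highest Hurwicz score = 7 → Option 6.

Option 6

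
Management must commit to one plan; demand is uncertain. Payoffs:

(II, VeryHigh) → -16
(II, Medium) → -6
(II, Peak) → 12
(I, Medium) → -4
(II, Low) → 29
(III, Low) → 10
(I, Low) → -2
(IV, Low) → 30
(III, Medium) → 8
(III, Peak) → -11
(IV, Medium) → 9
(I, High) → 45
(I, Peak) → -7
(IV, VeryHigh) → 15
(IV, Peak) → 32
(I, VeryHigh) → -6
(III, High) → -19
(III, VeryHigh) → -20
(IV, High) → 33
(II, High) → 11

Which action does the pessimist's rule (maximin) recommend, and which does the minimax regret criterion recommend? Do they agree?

maximin → IV; minimax regret → IV (agree)

Row minima: I=-7, II=-16, III=-20, IV=9
Best worst-case = 9 → IV.
Column bests: Low=30, Medium=9, High=45, VeryHigh=15, Peak=32.
I regrets: 32, 13, 0, 21, 39 → max 39
II regrets: 1, 15, 34, 31, 20 → max 34
III regrets: 20, 1, 64, 35, 43 → max 64
IV regrets: 0, 0, 12, 0, 0 → max 12
Smallest max regret = 12 → IV.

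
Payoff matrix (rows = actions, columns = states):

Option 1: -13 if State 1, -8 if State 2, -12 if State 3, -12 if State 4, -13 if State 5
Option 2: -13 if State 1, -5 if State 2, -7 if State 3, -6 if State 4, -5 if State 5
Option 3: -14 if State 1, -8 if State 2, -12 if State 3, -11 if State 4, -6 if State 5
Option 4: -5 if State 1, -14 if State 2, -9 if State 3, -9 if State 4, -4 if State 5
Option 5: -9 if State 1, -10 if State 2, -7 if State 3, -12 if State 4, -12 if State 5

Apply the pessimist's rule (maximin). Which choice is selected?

Row minima: Option 1=-13, Option 2=-13, Option 3=-14, Option 4=-14, Option 5=-12
Best worst-case = -12 → Option 5.

Option 5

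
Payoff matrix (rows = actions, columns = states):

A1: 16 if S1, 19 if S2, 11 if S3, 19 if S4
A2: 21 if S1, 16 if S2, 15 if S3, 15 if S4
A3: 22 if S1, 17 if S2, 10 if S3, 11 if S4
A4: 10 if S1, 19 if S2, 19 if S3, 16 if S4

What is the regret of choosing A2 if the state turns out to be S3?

4

Best payoff under S3 is 19.
Regret = 19 − 15 = 4.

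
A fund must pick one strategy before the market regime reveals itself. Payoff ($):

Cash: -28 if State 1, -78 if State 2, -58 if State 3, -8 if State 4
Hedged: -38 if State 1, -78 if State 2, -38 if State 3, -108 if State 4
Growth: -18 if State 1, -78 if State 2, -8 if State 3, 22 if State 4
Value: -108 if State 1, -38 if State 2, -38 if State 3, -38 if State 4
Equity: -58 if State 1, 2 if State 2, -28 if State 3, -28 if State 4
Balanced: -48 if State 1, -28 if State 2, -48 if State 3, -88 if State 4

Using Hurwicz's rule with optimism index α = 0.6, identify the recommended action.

Growth

Cash: 0.6·(-8) + 0.4·(-78) = -36
Hedged: 0.6·(-38) + 0.4·(-108) = -66
Growth: 0.6·22 + 0.4·(-78) = -18
Value: 0.6·(-38) + 0.4·(-108) = -66
Equity: 0.6·2 + 0.4·(-58) = -22
Balanced: 0.6·(-28) + 0.4·(-88) = -52
Highest Hurwicz score = -18 → Growth.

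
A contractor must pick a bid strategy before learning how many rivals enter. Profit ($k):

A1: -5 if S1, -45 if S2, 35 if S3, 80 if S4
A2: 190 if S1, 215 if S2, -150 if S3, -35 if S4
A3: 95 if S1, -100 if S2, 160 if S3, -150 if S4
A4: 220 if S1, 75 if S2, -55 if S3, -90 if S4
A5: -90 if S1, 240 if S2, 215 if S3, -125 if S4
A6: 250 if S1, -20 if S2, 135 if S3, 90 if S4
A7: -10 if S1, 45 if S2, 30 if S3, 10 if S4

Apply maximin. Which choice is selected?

Row minima: A1=-45, A2=-150, A3=-150, A4=-90, A5=-125, A6=-20, A7=-10
Best worst-case = -10 → A7.

A7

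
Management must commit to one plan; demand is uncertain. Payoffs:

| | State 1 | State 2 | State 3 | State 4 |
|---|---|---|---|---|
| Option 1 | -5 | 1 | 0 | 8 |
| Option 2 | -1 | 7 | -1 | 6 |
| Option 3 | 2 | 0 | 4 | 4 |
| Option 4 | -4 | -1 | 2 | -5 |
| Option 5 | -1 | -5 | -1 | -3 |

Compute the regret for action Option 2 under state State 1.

3

Best payoff under State 1 is 2.
Regret = 2 − (-1) = 3.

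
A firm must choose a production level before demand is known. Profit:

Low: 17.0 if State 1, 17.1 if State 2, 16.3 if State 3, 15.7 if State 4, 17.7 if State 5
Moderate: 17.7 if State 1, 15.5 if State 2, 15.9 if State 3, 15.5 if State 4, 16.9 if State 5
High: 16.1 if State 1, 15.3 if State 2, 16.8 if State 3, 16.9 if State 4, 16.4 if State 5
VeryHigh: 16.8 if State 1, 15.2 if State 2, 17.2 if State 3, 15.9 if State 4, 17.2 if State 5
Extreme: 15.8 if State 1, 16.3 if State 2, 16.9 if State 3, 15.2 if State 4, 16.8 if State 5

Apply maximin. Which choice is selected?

Row minima: Low=15.7, Moderate=15.5, High=15.3, VeryHigh=15.2, Extreme=15.2
Best worst-case = 15.7 → Low.

Low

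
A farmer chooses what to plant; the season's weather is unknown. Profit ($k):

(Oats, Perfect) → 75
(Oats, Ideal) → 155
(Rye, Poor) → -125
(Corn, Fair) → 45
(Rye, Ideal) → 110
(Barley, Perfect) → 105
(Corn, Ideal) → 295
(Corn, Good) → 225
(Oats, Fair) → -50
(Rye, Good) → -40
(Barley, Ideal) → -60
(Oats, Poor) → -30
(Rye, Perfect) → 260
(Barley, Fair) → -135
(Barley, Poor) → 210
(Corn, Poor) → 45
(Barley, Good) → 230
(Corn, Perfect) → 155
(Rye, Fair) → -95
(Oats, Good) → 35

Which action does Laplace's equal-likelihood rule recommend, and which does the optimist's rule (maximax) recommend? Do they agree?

Row averages: Rye=22, Oats=37, Corn=153, Barley=70
Highest average = 153 → Corn.
Row maxima: Rye=260, Oats=155, Corn=295, Barley=230
Best best-case = 295 → Corn.

laplace → Corn; maximax → Corn (agree)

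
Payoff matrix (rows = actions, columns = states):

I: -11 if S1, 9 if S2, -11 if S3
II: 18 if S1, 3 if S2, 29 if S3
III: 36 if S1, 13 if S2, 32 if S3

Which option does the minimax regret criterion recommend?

III

Column bests: S1=36, S2=13, S3=32.
I regrets: 47, 4, 43 → max 47
II regrets: 18, 10, 3 → max 18
III regrets: 0, 0, 0 → max 0
Smallest max regret = 0 → III.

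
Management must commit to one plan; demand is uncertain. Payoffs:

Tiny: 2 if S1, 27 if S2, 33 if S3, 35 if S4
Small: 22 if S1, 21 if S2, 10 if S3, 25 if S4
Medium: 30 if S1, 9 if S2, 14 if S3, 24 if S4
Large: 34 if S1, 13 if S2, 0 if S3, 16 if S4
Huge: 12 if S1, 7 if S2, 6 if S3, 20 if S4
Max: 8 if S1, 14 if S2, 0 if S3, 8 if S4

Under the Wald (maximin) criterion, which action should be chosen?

Row minima: Tiny=2, Small=10, Medium=9, Large=0, Huge=6, Max=0
Best worst-case = 10 → Small.

Small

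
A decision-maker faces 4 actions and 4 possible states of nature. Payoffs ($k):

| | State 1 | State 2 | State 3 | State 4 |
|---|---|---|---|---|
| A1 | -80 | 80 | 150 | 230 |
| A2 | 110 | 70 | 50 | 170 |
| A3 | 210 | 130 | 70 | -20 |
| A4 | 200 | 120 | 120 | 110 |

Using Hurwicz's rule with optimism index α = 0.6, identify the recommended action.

A4

A1: 0.6·230 + 0.4·(-80) = 106
A2: 0.6·170 + 0.4·50 = 122
A3: 0.6·210 + 0.4·(-20) = 118
A4: 0.6·200 + 0.4·110 = 164
Highest Hurwicz score = 164 → A4.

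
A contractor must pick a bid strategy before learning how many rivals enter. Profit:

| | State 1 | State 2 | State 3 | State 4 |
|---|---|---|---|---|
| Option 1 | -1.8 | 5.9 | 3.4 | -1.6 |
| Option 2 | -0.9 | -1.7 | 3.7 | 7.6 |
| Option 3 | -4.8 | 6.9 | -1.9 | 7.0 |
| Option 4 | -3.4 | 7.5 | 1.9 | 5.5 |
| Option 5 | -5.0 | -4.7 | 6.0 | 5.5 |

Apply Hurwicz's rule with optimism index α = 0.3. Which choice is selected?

Option 1: 0.3·5.9 + 0.7·(-1.8) = 0.51
Option 2: 0.3·7.6 + 0.7·(-1.7) = 1.09
Option 3: 0.3·7.0 + 0.7·(-4.8) = -1.26
Option 4: 0.3·7.5 + 0.7·(-3.4) = -0.13
Option 5: 0.3·6.0 + 0.7·(-5.0) = -1.7
Highest Hurwicz score = 1.09 → Option 2.

Option 2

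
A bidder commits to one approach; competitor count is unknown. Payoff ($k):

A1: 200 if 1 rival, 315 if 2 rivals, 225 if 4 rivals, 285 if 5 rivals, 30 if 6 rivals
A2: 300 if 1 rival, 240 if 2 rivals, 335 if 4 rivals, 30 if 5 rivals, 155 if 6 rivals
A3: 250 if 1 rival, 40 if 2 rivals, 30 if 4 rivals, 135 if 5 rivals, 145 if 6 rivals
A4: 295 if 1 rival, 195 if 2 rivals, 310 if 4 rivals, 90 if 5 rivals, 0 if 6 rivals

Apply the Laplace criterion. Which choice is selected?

Row averages: A1=211, A2=212, A3=120, A4=178
Highest average = 212 → A2.

A2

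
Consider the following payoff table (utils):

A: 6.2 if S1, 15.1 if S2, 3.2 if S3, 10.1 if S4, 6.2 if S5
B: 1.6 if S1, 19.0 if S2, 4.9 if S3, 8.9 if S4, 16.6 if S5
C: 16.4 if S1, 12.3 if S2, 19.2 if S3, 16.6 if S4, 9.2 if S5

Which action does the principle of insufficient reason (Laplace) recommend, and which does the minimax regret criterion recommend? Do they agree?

laplace → C; minimax regret → C (agree)

Row averages: A=8.16, B=10.2, C=14.74
Highest average = 14.74 → C.
Column bests: S1=16.4, S2=19.0, S3=19.2, S4=16.6, S5=16.6.
A regrets: 10.2, 3.9, 16.0, 6.5, 10.4 → max 16.0
B regrets: 14.8, 0.0, 14.3, 7.7, 0.0 → max 14.8
C regrets: 0.0, 6.7, 0.0, 0.0, 7.4 → max 7.4
Smallest max regret = 7.4 → C.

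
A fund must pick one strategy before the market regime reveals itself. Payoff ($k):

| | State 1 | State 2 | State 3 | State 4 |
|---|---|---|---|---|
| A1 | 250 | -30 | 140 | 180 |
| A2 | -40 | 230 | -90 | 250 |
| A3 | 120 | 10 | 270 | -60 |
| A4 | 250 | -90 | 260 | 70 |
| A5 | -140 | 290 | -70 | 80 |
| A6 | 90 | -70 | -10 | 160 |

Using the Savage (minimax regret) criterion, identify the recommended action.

Column bests: State 1=250, State 2=290, State 3=270, State 4=250.
A1 regrets: 0, 320, 130, 70 → max 320
A2 regrets: 290, 60, 360, 0 → max 360
A3 regrets: 130, 280, 0, 310 → max 310
A4 regrets: 0, 380, 10, 180 → max 380
A5 regrets: 390, 0, 340, 170 → max 390
A6 regrets: 160, 360, 280, 90 → max 360
Smallest max regret = 310 → A3.

A3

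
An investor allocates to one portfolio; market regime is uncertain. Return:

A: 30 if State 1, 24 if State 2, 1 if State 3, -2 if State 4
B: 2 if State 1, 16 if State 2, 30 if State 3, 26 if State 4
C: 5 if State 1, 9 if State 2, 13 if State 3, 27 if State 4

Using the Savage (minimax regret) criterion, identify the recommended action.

Column bests: State 1=30, State 2=24, State 3=30, State 4=27.
A regrets: 0, 0, 29, 29 → max 29
B regrets: 28, 8, 0, 1 → max 28
C regrets: 25, 15, 17, 0 → max 25
Smallest max regret = 25 → C.

C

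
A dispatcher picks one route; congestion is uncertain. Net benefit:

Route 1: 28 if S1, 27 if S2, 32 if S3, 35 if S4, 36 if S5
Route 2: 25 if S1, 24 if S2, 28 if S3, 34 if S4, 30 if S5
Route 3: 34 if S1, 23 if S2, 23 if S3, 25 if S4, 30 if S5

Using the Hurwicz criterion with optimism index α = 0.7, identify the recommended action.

Route 1: 0.7·36 + 0.3·27 = 33.3
Route 2: 0.7·34 + 0.3·24 = 31
Route 3: 0.7·34 + 0.3·23 = 30.7
Highest Hurwicz score = 33.3 → Route 1.

Route 1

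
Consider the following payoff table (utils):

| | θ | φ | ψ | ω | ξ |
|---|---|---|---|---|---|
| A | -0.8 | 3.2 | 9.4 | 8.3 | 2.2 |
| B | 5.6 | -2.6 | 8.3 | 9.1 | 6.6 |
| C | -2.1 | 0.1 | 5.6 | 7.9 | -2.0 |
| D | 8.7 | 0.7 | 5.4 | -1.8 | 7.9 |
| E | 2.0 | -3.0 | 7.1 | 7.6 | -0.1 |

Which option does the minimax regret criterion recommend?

Column bests: θ=8.7, φ=3.2, ψ=9.4, ω=9.1, ξ=7.9.
A regrets: 9.5, 0.0, 0.0, 0.8, 5.7 → max 9.5
B regrets: 3.1, 5.8, 1.1, 0.0, 1.3 → max 5.8
C regrets: 10.8, 3.1, 3.8, 1.2, 9.9 → max 10.8
D regrets: 0.0, 2.5, 4.0, 10.9, 0.0 → max 10.9
E regrets: 6.7, 6.2, 2.3, 1.5, 8.0 → max 8.0
Smallest max regret = 5.8 → B.

B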